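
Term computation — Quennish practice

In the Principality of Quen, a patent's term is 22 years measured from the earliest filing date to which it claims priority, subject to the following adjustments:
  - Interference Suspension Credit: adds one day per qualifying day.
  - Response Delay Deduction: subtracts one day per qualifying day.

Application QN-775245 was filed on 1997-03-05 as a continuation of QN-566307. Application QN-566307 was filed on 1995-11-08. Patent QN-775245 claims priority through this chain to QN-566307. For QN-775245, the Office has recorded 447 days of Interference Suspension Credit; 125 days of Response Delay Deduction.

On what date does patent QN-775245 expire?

Earliest priority filing: 8 November 1995.
Base term: 8 November 1995 + 22 years → 8 November 2017.
Interference Suspension Credit: +447 days → 29 January 2019.
Response Delay Deduction: −125 days → 26 September 2018.

2018-09-26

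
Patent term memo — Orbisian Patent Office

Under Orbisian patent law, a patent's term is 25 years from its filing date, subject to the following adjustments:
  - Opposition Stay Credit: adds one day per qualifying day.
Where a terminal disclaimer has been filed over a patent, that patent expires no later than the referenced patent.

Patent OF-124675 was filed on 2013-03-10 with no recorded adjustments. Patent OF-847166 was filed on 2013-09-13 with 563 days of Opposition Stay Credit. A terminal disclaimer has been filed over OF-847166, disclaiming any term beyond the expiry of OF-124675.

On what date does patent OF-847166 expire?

Natural term of OF-847166:
  Base: filing + 25 years → 13 September 2038.
  Opposition Stay Credit: +563 days → 29 March 2040.
Expiry of referenced patent OF-124675:
  Base: filing + 25 years → 10 March 2038.
Terminal disclaimer: OF-847166 expires on the earlier of 29 March 2040 and 10 March 2038.

March 10, 2038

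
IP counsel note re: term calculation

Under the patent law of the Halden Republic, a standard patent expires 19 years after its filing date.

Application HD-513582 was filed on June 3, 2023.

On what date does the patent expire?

Filing date + 19 years → 3 June 2042.

June 3, 2042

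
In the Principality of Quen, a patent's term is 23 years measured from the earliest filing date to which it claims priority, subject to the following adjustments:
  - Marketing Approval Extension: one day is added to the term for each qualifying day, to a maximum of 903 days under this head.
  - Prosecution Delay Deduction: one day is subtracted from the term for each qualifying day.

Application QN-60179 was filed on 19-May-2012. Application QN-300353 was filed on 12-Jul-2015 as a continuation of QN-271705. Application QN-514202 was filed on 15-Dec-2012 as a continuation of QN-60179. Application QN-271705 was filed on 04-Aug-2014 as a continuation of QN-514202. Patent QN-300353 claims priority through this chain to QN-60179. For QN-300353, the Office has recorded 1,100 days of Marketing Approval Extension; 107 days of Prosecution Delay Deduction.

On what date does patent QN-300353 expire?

Earliest priority filing: 19 May 2012.
Base term: 19 May 2012 + 23 years → 19 May 2035.
Marketing Approval Extension: 1100 days claimed exceeds the 903-day cap, so +903 days → 7 November 2037.
Prosecution Delay Deduction: −107 days → 23 July 2037.

2037-07-23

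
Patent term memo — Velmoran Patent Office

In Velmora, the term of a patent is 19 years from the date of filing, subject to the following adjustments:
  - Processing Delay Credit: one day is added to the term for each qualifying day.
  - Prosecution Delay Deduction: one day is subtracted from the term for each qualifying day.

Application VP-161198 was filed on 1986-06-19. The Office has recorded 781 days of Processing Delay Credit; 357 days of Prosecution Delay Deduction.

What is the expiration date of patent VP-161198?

August 17, 2006

Base term: filing date + 19 years → 19 June 2005.
Processing Delay Credit: +781 days → 9 August 2007.
Prosecution Delay Deduction: −357 days → 17 August 2006.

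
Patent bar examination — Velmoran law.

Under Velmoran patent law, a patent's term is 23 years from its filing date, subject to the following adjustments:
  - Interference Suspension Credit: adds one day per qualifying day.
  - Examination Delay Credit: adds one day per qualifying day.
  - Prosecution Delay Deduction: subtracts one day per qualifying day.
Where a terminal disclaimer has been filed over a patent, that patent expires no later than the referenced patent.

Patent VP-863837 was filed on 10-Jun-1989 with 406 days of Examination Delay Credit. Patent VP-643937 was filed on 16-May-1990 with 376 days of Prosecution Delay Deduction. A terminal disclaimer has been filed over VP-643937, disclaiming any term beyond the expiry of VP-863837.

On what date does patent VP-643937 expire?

2012-05-05

Natural term of VP-643937:
  Base: filing + 23 years → 16 May 2013.
  Prosecution Delay Deduction: −376 days → 5 May 2012.
Expiry of referenced patent VP-863837:
  Base: filing + 23 years → 10 June 2012.
  Examination Delay Credit: +406 days → 21 July 2013.
Terminal disclaimer: VP-643937 expires on the earlier of 5 May 2012 and 21 July 2013.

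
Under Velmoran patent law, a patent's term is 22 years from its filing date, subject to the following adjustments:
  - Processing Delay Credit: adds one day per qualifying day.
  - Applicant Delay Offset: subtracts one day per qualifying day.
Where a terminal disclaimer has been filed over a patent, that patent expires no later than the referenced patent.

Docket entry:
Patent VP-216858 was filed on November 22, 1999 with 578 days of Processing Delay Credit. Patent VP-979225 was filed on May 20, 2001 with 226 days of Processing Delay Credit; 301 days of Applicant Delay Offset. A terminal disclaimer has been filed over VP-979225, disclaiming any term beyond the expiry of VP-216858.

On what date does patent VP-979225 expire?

Natural term of VP-979225:
  Base: filing + 22 years → 20 May 2023.
  Processing Delay Credit: +226 days → 1 January 2024.
  Applicant Delay Offset: −301 days → 6 March 2023.
Expiry of referenced patent VP-216858:
  Base: filing + 22 years → 22 November 2021.
  Processing Delay Credit: +578 days → 23 June 2023.
Terminal disclaimer: VP-979225 expires on the earlier of 6 March 2023 and 23 June 2023.

March 6, 2023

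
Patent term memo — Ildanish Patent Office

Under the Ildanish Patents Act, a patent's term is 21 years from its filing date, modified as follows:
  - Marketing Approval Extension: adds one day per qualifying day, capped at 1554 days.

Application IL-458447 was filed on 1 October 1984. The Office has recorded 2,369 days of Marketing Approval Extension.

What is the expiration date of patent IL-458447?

Base term: filing date + 21 years → 1 October 2005.
Marketing Approval Extension: 2369 days claimed exceeds the 1554-day cap, so +1554 days → 2 January 2010.

2010-01-02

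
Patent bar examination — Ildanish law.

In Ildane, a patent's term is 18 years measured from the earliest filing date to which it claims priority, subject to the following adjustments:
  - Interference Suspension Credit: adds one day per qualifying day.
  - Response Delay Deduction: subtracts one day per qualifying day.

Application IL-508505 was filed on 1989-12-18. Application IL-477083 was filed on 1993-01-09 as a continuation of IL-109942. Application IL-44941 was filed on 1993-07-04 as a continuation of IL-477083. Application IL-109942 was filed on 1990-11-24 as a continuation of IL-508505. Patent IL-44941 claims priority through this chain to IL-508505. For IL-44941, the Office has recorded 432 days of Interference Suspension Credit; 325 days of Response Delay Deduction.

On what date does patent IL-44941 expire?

Earliest priority filing: 18 December 1989.
Base term: 18 December 1989 + 18 years → 18 December 2007.
Interference Suspension Credit: +432 days → 22 February 2009.
Response Delay Deduction: −325 days → 3 April 2008.

April 3, 2008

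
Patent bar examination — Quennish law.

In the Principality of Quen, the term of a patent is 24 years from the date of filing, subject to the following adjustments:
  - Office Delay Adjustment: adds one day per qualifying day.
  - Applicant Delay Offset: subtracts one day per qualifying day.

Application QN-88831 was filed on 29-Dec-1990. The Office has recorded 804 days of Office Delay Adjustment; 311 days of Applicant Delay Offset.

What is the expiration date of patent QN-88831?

May 5, 2016

Base term: filing date + 24 years → 29 December 2014.
Office Delay Adjustment: +804 days → 12 March 2017.
Applicant Delay Offset: −311 days → 5 May 2016.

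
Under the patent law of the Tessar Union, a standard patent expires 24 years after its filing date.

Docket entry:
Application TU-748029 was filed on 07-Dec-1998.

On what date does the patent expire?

2022-12-07

Filing date + 24 years → 7 December 2022.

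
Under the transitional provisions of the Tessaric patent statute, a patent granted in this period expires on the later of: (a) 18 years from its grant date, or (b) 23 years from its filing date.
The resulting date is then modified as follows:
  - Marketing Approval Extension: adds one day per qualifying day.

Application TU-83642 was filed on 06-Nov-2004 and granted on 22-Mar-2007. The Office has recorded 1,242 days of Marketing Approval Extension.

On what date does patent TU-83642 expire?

(a) grant + 18 years → 22 March 2025.
(b) filing + 23 years → 6 November 2027.
Later of the two: 6 November 2027.
Marketing Approval Extension: +1242 days → 1 April 2031.

2031-04-01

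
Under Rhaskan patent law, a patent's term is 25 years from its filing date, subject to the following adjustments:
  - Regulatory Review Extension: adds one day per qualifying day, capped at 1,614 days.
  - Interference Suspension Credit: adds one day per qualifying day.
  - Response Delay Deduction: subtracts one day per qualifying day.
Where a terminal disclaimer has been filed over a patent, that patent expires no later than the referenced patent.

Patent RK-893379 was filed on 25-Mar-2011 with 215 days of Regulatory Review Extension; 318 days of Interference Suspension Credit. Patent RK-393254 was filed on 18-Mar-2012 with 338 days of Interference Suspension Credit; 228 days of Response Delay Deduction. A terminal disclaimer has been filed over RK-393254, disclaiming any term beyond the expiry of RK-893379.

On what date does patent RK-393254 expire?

2037-07-06

Natural term of RK-393254:
  Base: filing + 25 years → 18 March 2037.
  Interference Suspension Credit: +338 days → 19 February 2038.
  Response Delay Deduction: −228 days → 6 July 2037.
Expiry of referenced patent RK-893379:
  Base: filing + 25 years → 25 March 2036.
  Regulatory Review Extension: 215 days (within the 1614-day cap) → +215 days → 26 October 2036.
  Interference Suspension Credit: +318 days → 9 September 2037.
Terminal disclaimer: RK-393254 expires on the earlier of 6 July 2037 and 9 September 2037.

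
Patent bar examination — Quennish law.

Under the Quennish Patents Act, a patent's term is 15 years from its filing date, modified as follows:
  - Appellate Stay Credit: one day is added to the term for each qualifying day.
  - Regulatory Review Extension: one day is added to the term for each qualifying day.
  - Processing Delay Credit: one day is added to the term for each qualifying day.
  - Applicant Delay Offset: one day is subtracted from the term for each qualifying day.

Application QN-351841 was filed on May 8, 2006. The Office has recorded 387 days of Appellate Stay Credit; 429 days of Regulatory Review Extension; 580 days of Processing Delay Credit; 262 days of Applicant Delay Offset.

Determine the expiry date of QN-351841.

Base term: filing date + 15 years → 8 May 2021.
Appellate Stay Credit: +387 days → 30 May 2022.
Regulatory Review Extension: +429 days → 2 August 2023.
Processing Delay Credit: +580 days → 4 March 2025.
Applicant Delay Offset: −262 days → 15 June 2024.

2024-06-15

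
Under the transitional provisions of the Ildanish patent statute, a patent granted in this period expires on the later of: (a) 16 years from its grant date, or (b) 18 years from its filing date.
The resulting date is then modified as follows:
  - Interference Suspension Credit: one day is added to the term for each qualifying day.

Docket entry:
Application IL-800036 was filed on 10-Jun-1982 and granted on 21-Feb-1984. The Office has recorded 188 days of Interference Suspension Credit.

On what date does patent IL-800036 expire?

(a) grant + 16 years → 21 February 2000.
(b) filing + 18 years → 10 June 2000.
Later of the two: 10 June 2000.
Interference Suspension Credit: +188 days → 15 December 2000.

December 15, 2000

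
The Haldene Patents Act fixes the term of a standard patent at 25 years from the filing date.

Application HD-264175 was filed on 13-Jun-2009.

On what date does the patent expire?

Filing date + 25 years → 13 June 2034.

2034-06-13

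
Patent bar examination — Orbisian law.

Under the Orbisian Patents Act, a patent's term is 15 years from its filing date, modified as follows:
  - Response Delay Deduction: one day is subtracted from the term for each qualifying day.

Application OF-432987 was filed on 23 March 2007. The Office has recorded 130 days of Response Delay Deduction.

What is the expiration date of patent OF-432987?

November 13, 2021

Base term: filing date + 15 years → 23 March 2022.
Response Delay Deduction: −130 days → 13 November 2021.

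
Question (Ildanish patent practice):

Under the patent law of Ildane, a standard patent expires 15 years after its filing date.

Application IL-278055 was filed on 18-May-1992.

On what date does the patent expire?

Filing date + 15 years → 18 May 2007.

May 18, 2007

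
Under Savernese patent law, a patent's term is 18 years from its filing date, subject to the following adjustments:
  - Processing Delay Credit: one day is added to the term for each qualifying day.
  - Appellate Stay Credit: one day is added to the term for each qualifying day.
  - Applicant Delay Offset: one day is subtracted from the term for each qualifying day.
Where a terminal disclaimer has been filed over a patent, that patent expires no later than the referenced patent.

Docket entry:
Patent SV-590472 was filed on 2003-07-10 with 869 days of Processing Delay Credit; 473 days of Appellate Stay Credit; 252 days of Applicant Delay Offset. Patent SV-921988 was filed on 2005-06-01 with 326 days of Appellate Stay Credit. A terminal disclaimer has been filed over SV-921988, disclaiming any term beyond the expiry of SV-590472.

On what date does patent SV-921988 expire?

2024-04-22

Natural term of SV-921988:
  Base: filing + 18 years → 1 June 2023.
  Appellate Stay Credit: +326 days → 22 April 2024.
Expiry of referenced patent SV-590472:
  Base: filing + 18 years → 10 July 2021.
  Processing Delay Credit: +869 days → 26 November 2023.
  Appellate Stay Credit: +473 days → 13 March 2025.
  Applicant Delay Offset: −252 days → 4 July 2024.
Terminal disclaimer: SV-921988 expires on the earlier of 22 April 2024 and 4 July 2024.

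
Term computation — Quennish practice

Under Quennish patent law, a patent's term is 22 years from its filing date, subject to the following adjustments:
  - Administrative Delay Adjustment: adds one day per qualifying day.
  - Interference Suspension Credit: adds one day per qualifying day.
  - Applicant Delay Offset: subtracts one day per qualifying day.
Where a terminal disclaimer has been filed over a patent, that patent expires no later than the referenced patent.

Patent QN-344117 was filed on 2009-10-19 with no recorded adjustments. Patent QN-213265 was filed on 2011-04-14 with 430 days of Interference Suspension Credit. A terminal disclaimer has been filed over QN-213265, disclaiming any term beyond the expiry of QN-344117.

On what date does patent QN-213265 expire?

Natural term of QN-213265:
  Base: filing + 22 years → 14 April 2033.
  Interference Suspension Credit: +430 days → 18 June 2034.
Expiry of referenced patent QN-344117:
  Base: filing + 22 years → 19 October 2031.
Terminal disclaimer: QN-213265 expires on the earlier of 18 June 2034 and 19 October 2031.

2031-10-19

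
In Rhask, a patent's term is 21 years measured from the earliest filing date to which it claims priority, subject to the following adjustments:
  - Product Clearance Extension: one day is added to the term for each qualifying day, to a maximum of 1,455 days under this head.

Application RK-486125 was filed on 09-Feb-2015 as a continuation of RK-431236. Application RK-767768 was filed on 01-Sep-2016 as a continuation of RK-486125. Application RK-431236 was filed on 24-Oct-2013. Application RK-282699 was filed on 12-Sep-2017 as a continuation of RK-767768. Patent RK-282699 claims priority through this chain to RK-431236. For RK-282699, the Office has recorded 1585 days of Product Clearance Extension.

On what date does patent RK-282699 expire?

Earliest priority filing: 24 October 2013.
Base term: 24 October 2013 + 21 years → 24 October 2034.
Product Clearance Extension: 1585 days claimed exceeds the 1455-day cap, so +1455 days → 18 October 2038.

October 18, 2038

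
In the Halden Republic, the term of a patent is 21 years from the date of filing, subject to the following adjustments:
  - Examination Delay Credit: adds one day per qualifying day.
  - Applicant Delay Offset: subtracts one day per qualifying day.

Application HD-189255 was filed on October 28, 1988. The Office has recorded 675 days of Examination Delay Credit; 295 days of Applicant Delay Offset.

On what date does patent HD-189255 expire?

Base term: filing date + 21 years → 28 October 2009.
Examination Delay Credit: +675 days → 3 September 2011.
Applicant Delay Offset: −295 days → 12 November 2010.

November 12, 2010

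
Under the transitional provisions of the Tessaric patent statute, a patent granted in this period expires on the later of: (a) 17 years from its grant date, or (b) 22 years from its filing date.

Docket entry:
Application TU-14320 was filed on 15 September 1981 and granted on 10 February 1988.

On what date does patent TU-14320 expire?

2005-02-10

(a) grant + 17 years → 10 February 2005.
(b) filing + 22 years → 15 September 2003.
Later of the two: 10 February 2005.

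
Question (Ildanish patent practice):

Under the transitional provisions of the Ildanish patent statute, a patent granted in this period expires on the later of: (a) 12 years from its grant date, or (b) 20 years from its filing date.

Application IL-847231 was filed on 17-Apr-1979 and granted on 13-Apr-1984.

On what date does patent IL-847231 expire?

April 17, 1999

(a) grant + 12 years → 13 April 1996.
(b) filing + 20 years → 17 April 1999.
Later of the two: 17 April 1999.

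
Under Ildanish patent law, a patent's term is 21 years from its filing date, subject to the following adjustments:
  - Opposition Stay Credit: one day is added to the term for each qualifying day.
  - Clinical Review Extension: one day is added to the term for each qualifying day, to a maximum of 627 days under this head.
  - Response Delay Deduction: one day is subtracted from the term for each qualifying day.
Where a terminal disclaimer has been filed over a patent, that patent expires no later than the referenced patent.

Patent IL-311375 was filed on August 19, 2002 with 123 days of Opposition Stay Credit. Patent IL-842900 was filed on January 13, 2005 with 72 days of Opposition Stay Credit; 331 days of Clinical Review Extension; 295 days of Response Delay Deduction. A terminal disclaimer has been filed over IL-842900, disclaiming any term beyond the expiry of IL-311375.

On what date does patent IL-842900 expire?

Natural term of IL-842900:
  Base: filing + 21 years → 13 January 2026.
  Opposition Stay Credit: +72 days → 26 March 2026.
  Clinical Review Extension: 331 days (within the 627-day cap) → +331 days → 20 February 2027.
  Response Delay Deduction: −295 days → 1 May 2026.
Expiry of referenced patent IL-311375:
  Base: filing + 21 years → 19 August 2023.
  Opposition Stay Credit: +123 days → 20 December 2023.
Terminal disclaimer: IL-842900 expires on the earlier of 1 May 2026 and 20 December 2023.

December 20, 2023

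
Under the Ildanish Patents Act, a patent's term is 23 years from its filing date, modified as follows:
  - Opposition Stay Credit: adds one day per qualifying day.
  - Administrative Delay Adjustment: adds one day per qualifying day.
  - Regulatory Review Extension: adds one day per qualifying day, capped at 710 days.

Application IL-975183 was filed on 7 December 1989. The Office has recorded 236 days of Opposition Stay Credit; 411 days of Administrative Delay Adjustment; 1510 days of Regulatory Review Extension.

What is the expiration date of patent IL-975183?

Base term: filing date + 23 years → 7 December 2012.
Opposition Stay Credit: +236 days → 31 July 2013.
Administrative Delay Adjustment: +411 days → 15 September 2014.
Regulatory Review Extension: 1510 days claimed exceeds the 710-day cap, so +710 days → 25 August 2016.

2016-08-25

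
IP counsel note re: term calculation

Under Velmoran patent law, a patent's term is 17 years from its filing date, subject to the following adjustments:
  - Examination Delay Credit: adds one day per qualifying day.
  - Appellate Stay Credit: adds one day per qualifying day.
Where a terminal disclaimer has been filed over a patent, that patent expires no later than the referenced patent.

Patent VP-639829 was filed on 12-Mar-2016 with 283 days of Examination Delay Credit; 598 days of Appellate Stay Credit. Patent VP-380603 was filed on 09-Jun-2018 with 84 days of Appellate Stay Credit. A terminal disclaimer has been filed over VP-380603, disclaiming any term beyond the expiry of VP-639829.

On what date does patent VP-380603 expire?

2035-08-10

Natural term of VP-380603:
  Base: filing + 17 years → 9 June 2035.
  Appellate Stay Credit: +84 days → 1 September 2035.
Expiry of referenced patent VP-639829:
  Base: filing + 17 years → 12 March 2033.
  Examination Delay Credit: +283 days → 20 December 2033.
  Appellate Stay Credit: +598 days → 10 August 2035.
Terminal disclaimer: VP-380603 expires on the earlier of 1 September 2035 and 10 August 2035.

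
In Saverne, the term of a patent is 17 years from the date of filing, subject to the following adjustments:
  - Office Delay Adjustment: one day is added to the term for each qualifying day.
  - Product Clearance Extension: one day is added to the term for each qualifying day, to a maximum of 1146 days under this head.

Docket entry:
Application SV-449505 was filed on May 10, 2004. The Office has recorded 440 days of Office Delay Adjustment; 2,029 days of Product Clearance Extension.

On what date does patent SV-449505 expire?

Base term: filing date + 17 years → 10 May 2021.
Office Delay Adjustment: +440 days → 24 July 2022.
Product Clearance Extension: 2029 days claimed exceeds the 1146-day cap, so +1146 days → 12 September 2025.

September 12, 2025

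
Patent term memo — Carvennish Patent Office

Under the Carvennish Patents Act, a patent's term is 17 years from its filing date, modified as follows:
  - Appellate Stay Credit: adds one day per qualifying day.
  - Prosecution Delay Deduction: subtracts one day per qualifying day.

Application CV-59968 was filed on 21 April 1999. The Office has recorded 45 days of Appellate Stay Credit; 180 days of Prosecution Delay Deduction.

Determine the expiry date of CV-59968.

Base term: filing date + 17 years → 21 April 2016.
Appellate Stay Credit: +45 days → 5 June 2016.
Prosecution Delay Deduction: −180 days → 8 December 2015.

2015-12-08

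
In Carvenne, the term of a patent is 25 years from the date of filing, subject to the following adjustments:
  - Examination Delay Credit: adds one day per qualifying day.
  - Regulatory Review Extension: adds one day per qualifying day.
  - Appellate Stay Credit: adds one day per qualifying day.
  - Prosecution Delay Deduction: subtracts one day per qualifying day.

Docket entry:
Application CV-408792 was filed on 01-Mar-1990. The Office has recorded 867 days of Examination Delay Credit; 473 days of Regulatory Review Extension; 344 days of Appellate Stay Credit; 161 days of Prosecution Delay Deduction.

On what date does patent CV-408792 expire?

Base term: filing date + 25 years → 1 March 2015.
Examination Delay Credit: +867 days → 15 July 2017.
Regulatory Review Extension: +473 days → 31 October 2018.
Appellate Stay Credit: +344 days → 10 October 2019.
Prosecution Delay Deduction: −161 days → 2 May 2019.

May 2, 2019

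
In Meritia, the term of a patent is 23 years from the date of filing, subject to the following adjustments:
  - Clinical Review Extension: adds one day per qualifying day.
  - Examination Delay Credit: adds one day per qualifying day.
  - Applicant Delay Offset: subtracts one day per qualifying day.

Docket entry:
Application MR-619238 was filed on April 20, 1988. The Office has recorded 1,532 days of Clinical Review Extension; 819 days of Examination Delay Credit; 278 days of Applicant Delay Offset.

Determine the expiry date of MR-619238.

2016-12-22

Base term: filing date + 23 years → 20 April 2011.
Clinical Review Extension: +1532 days → 30 June 2015.
Examination Delay Credit: +819 days → 26 September 2017.
Applicant Delay Offset: −278 days → 22 December 2016.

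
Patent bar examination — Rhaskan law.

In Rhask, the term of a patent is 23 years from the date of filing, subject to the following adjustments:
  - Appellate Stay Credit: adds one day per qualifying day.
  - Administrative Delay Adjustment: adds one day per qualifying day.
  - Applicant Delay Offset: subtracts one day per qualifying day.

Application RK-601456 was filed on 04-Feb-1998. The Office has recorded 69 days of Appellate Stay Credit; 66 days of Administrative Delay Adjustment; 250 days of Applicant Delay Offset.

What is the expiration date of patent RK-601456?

Base term: filing date + 23 years → 4 February 2021.
Appellate Stay Credit: +69 days → 14 April 2021.
Administrative Delay Adjustment: +66 days → 19 June 2021.
Applicant Delay Offset: −250 days → 12 October 2020.

2020-10-12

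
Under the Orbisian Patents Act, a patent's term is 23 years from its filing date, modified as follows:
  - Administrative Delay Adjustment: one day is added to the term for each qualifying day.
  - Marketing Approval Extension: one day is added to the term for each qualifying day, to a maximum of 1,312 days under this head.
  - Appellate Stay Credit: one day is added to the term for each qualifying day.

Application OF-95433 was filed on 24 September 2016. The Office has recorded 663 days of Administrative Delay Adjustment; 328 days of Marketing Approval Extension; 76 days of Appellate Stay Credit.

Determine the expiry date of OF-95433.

2042-08-26

Base term: filing date + 23 years → 24 September 2039.
Administrative Delay Adjustment: +663 days → 18 July 2041.
Marketing Approval Extension: 328 days (within the 1312-day cap) → +328 days → 11 June 2042.
Appellate Stay Credit: +76 days → 26 August 2042.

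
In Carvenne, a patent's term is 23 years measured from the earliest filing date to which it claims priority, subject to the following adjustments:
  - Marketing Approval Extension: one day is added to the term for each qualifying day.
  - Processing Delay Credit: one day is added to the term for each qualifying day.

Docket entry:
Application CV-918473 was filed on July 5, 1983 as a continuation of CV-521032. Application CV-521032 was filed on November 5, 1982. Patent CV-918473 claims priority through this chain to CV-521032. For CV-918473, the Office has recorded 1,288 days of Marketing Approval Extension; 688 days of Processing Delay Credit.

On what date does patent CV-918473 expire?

Earliest priority filing: 5 November 1982.
Base term: 5 November 1982 + 23 years → 5 November 2005.
Marketing Approval Extension: +1288 days → 16 May 2009.
Processing Delay Credit: +688 days → 4 April 2011.

2011-04-04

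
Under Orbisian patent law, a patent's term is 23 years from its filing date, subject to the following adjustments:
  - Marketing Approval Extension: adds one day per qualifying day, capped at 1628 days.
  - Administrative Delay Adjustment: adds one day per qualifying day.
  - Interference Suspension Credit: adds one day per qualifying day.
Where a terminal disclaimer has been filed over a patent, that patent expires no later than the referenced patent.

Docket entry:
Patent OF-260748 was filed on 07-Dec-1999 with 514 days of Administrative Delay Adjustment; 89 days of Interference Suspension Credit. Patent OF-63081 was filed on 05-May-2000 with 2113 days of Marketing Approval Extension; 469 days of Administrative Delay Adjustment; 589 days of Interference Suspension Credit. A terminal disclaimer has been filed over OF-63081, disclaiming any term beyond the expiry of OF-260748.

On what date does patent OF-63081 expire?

August 1, 2024

Natural term of OF-63081:
  Base: filing + 23 years → 5 May 2023.
  Marketing Approval Extension: 2113 days claimed exceeds the 1628-day cap, so +1628 days → 19 October 2027.
  Administrative Delay Adjustment: +469 days → 30 January 2029.
  Interference Suspension Credit: +589 days → 11 September 2030.
Expiry of referenced patent OF-260748:
  Base: filing + 23 years → 7 December 2022.
  Administrative Delay Adjustment: +514 days → 4 May 2024.
  Interference Suspension Credit: +89 days → 1 August 2024.
Terminal disclaimer: OF-63081 expires on the earlier of 11 September 2030 and 1 August 2024.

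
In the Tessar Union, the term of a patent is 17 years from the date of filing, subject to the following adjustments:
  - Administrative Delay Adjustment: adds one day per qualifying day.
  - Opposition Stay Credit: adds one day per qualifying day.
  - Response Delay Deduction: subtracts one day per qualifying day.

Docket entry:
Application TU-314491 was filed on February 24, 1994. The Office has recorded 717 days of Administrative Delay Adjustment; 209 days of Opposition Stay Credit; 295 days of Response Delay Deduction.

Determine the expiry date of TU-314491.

2012-11-16

Base term: filing date + 17 years → 24 February 2011.
Administrative Delay Adjustment: +717 days → 10 February 2013.
Opposition Stay Credit: +209 days → 7 September 2013.
Response Delay Deduction: −295 days → 16 November 2012.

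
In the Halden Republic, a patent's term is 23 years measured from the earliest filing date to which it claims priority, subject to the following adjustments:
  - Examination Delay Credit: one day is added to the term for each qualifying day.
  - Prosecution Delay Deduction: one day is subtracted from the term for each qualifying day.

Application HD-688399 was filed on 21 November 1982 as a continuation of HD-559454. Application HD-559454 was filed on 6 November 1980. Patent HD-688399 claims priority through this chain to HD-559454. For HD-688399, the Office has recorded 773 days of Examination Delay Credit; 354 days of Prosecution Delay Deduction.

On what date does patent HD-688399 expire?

2004-12-29

Earliest priority filing: 6 November 1980.
Base term: 6 November 1980 + 23 years → 6 November 2003.
Examination Delay Credit: +773 days → 18 December 2005.
Prosecution Delay Deduction: −354 days → 29 December 2004.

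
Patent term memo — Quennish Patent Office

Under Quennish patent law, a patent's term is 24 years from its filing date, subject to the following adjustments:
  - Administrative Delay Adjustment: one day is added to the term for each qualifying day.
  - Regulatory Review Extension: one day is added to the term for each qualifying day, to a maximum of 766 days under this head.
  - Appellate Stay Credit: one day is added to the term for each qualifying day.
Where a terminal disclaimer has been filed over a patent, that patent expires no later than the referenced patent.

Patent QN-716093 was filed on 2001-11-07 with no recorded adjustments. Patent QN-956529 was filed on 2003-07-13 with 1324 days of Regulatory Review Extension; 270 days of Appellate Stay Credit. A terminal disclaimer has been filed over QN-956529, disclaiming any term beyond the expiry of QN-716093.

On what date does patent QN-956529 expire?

Natural term of QN-956529:
  Base: filing + 24 years → 13 July 2027.
  Regulatory Review Extension: 1324 days claimed exceeds the 766-day cap, so +766 days → 17 August 2029.
  Appellate Stay Credit: +270 days → 14 May 2030.
Expiry of referenced patent QN-716093:
  Base: filing + 24 years → 7 November 2025.
Terminal disclaimer: QN-956529 expires on the earlier of 14 May 2030 and 7 November 2025.

November 7, 2025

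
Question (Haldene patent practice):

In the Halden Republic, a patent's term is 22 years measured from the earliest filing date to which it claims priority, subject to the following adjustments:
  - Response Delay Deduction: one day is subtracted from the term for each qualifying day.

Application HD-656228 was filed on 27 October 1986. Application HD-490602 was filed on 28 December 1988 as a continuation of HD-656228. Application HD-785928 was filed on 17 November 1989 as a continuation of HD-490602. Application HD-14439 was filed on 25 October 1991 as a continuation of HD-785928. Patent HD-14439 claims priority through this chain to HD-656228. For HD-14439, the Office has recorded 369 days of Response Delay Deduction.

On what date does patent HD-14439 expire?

October 24, 2007

Earliest priority filing: 27 October 1986.
Base term: 27 October 1986 + 22 years → 27 October 2008.
Response Delay Deduction: −369 days → 24 October 2007.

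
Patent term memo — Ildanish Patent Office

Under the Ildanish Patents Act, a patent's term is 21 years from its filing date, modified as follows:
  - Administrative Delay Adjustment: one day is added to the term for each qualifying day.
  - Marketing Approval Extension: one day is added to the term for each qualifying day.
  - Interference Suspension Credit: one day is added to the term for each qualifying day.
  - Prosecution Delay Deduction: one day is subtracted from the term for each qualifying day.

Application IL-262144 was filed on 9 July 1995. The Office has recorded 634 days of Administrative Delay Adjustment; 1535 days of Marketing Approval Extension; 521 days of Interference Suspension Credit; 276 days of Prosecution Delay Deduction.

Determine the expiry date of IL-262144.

Base term: filing date + 21 years → 9 July 2016.
Administrative Delay Adjustment: +634 days → 4 April 2018.
Marketing Approval Extension: +1535 days → 17 June 2022.
Interference Suspension Credit: +521 days → 20 November 2023.
Prosecution Delay Deduction: −276 days → 17 February 2023.

February 17, 2023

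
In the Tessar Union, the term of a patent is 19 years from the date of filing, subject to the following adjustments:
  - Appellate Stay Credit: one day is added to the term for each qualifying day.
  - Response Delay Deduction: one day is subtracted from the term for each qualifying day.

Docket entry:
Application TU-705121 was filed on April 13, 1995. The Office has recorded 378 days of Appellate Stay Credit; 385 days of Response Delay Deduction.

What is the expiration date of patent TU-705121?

Base term: filing date + 19 years → 13 April 2014.
Appellate Stay Credit: +378 days → 26 April 2015.
Response Delay Deduction: −385 days → 6 April 2014.

2014-04-06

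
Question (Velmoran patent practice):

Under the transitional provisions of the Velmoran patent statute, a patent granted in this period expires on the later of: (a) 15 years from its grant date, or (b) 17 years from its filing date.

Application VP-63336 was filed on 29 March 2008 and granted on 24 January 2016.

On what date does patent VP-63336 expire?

(a) grant + 15 years → 24 January 2031.
(b) filing + 17 years → 29 March 2025.
Later of the two: 24 January 2031.

2031-01-24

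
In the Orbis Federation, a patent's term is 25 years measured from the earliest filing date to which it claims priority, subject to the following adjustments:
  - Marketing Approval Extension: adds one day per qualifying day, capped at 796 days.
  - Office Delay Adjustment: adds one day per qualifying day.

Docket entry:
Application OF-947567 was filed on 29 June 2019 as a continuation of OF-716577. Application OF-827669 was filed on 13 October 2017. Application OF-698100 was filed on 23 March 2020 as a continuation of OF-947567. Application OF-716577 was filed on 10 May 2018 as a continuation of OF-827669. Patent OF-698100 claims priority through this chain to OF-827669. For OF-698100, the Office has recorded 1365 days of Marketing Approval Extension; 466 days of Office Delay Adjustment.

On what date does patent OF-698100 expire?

Earliest priority filing: 13 October 2017.
Base term: 13 October 2017 + 25 years → 13 October 2042.
Marketing Approval Extension: 1365 days claimed exceeds the 796-day cap, so +796 days → 17 December 2044.
Office Delay Adjustment: +466 days → 28 March 2046.

March 28, 2046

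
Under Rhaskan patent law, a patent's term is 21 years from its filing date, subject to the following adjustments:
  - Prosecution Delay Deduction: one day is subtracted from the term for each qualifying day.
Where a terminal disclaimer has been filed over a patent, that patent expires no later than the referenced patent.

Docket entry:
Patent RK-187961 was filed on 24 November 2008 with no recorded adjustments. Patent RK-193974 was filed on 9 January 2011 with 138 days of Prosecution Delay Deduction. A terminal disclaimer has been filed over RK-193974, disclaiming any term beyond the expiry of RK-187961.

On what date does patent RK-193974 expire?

November 24, 2029

Natural term of RK-193974:
  Base: filing + 21 years → 9 January 2032.
  Prosecution Delay Deduction: −138 days → 24 August 2031.
Expiry of referenced patent RK-187961:
  Base: filing + 21 years → 24 November 2029.
Terminal disclaimer: RK-193974 expires on the earlier of 24 August 2031 and 24 November 2029.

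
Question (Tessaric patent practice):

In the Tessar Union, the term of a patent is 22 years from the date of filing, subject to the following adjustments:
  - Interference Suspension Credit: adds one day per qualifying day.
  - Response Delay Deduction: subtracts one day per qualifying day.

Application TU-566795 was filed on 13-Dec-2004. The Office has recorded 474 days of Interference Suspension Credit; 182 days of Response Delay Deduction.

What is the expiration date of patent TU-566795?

Base term: filing date + 22 years → 13 December 2026.
Interference Suspension Credit: +474 days → 31 March 2028.
Response Delay Deduction: −182 days → 1 October 2027.

2027-10-01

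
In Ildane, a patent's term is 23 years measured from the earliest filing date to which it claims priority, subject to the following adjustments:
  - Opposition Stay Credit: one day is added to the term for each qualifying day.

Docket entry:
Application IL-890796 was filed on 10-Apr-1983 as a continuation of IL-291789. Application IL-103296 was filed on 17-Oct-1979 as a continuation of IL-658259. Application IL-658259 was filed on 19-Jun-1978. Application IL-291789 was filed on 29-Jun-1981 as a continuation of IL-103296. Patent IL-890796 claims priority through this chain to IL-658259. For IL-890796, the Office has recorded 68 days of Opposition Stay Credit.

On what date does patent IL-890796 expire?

2001-08-26

Earliest priority filing: 19 June 1978.
Base term: 19 June 1978 + 23 years → 19 June 2001.
Opposition Stay Credit: +68 days → 26 August 2001.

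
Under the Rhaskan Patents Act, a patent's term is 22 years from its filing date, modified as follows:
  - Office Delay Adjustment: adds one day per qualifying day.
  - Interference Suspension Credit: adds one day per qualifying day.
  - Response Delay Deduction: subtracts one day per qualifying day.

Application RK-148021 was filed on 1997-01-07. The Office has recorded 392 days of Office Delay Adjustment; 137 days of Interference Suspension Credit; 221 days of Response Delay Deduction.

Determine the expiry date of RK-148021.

2019-11-11

Base term: filing date + 22 years → 7 January 2019.
Office Delay Adjustment: +392 days → 3 February 2020.
Interference Suspension Credit: +137 days → 19 June 2020.
Response Delay Deduction: −221 days → 11 November 2019.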